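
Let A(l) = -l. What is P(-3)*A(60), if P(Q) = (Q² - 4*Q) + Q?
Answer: -1080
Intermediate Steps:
P(Q) = Q² - 3*Q
P(-3)*A(60) = (-3*(-3 - 3))*(-1*60) = -3*(-6)*(-60) = 18*(-60) = -1080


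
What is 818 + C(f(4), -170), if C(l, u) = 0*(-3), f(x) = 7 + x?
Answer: 818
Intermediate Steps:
C(l, u) = 0
818 + C(f(4), -170) = 818 + 0 = 818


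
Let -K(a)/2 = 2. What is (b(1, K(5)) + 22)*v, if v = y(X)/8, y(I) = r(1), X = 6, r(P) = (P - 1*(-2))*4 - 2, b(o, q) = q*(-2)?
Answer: 75/2 ≈ 37.500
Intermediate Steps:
K(a) = -4 (K(a) = -2*2 = -4)
b(o, q) = -2*q
r(P) = 6 + 4*P (r(P) = (P + 2)*4 - 2 = (2 + P)*4 - 2 = (8 + 4*P) - 2 = 6 + 4*P)
y(I) = 10 (y(I) = 6 + 4*1 = 6 + 4 = 10)
v = 5/4 (v = 10/8 = 10*(⅛) = 5/4 ≈ 1.2500)
(b(1, K(5)) + 22)*v = (-2*(-4) + 22)*(5/4) = (8 + 22)*(5/4) = 30*(5/4) = 75/2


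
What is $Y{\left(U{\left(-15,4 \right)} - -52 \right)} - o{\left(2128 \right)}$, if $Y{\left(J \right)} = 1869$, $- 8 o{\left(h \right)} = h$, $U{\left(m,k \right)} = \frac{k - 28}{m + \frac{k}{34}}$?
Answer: $2135$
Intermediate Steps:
$U{\left(m,k \right)} = \frac{-28 + k}{m + \frac{k}{34}}$ ($U{\left(m,k \right)} = \frac{-28 + k}{m + k \frac{1}{34}} = \frac{-28 + k}{m + \frac{k}{34}}$)
$o{\left(h \right)} = - \frac{h}{8}$
$Y{\left(U{\left(-15,4 \right)} - -52 \right)} - o{\left(2128 \right)} = 1869 - \left(- \frac{1}{8}\right) 2128 = 1869 - -266 = 1869 + 266 = 2135$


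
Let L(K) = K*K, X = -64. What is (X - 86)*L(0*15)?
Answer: 0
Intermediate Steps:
L(K) = K**2
(X - 86)*L(0*15) = (-64 - 86)*(0*15)**2 = -150*0**2 = -150*0 = 0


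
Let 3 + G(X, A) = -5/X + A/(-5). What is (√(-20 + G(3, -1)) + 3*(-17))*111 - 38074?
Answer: -43735 + 37*I*√5505/5 ≈ -43735.0 + 549.05*I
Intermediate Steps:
G(X, A) = -3 - 5/X - A/5 (G(X, A) = -3 + (-5/X + A/(-5)) = -3 + (-5/X + A*(-⅕)) = -3 + (-5/X - A/5) = -3 - 5/X - A/5)
(√(-20 + G(3, -1)) + 3*(-17))*111 - 38074 = (√(-20 + (-3 - 5/3 - ⅕*(-1))) + 3*(-17))*111 - 38074 = (√(-20 + (-3 - 5*⅓ + ⅕)) - 51)*111 - 38074 = (√(-20 + (-3 - 5/3 + ⅕)) - 51)*111 - 38074 = (√(-20 - 67/15) - 51)*111 - 38074 = (√(-367/15) - 51)*111 - 38074 = (I*√5505/15 - 51)*111 - 38074 = (-51 + I*√5505/15)*111 - 38074 = (-5661 + 37*I*√5505/5) - 38074 = -43735 + 37*I*√5505/5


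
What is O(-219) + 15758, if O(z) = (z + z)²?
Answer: 207602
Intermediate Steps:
O(z) = 4*z² (O(z) = (2*z)² = 4*z²)
O(-219) + 15758 = 4*(-219)² + 15758 = 4*47961 + 15758 = 191844 + 15758 = 207602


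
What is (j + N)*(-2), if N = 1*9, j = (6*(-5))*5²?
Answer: 1482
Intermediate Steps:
j = -750 (j = -30*25 = -750)
N = 9
(j + N)*(-2) = (-750 + 9)*(-2) = -741*(-2) = 1482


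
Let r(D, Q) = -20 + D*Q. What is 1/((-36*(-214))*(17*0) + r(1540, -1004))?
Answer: -1/1546180 ≈ -6.4676e-7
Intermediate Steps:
1/((-36*(-214))*(17*0) + r(1540, -1004)) = 1/((-36*(-214))*(17*0) + (-20 + 1540*(-1004))) = 1/(7704*0 + (-20 - 1546160)) = 1/(0 - 1546180) = 1/(-1546180) = -1/1546180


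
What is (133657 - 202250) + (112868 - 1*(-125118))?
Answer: 169393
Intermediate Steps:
(133657 - 202250) + (112868 - 1*(-125118)) = -68593 + (112868 + 125118) = -68593 + 237986 = 169393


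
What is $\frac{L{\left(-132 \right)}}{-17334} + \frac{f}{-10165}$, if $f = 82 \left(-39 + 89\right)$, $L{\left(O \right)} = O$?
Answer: $- \frac{21722}{54891} \approx -0.39573$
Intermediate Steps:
$f = 4100$ ($f = 82 \cdot 50 = 4100$)
$\frac{L{\left(-132 \right)}}{-17334} + \frac{f}{-10165} = - \frac{132}{-17334} + \frac{4100}{-10165} = \left(-132\right) \left(- \frac{1}{17334}\right) + 4100 \left(- \frac{1}{10165}\right) = \frac{22}{2889} - \frac{820}{2033} = - \frac{21722}{54891}$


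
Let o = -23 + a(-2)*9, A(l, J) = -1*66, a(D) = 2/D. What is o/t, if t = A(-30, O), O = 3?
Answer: 16/33 ≈ 0.48485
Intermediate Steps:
A(l, J) = -66
t = -66
o = -32 (o = -23 + (2/(-2))*9 = -23 + (2*(-1/2))*9 = -23 - 1*9 = -23 - 9 = -32)
o/t = -32/(-66) = -32*(-1/66) = 16/33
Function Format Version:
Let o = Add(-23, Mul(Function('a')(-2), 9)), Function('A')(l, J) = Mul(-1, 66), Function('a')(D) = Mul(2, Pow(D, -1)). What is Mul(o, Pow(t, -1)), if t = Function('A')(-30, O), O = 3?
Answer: Rational(16, 33) ≈ 0.48485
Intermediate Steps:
Function('A')(l, J) = -66
t = -66
o = -32 (o = Add(-23, Mul(Mul(2, Pow(-2, -1)), 9)) = Add(-23, Mul(Mul(2, Rational(-1, 2)), 9)) = Add(-23, Mul(-1, 9)) = Add(-23, -9) = -32)
Mul(o, Pow(t, -1)) = Mul(-32, Pow(-66, -1)) = Mul(-32, Rational(-1, 66)) = Rational(16, 33)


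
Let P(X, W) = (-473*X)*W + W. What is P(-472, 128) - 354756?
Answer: 28222140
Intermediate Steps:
P(X, W) = W - 473*W*X (P(X, W) = -473*W*X + W = W - 473*W*X)
P(-472, 128) - 354756 = 128*(1 - 473*(-472)) - 354756 = 128*(1 + 223256) - 354756 = 128*223257 - 354756 = 28576896 - 354756 = 28222140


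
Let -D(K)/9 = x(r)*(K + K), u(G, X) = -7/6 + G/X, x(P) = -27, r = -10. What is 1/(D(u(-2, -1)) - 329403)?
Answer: -1/328998 ≈ -3.0395e-6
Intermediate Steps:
u(G, X) = -7/6 + G/X (u(G, X) = -7*⅙ + G/X = -7/6 + G/X)
D(K) = 486*K (D(K) = -(-243)*(K + K) = -(-243)*2*K = -(-486)*K = 486*K)
1/(D(u(-2, -1)) - 329403) = 1/(486*(-7/6 - 2/(-1)) - 329403) = 1/(486*(-7/6 - 2*(-1)) - 329403) = 1/(486*(-7/6 + 2) - 329403) = 1/(486*(⅚) - 329403) = 1/(405 - 329403) = 1/(-328998) = -1/328998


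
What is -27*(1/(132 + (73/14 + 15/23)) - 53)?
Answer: 63517689/44393 ≈ 1430.8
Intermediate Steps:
-27*(1/(132 + (73/14 + 15/23)) - 53) = -27*(1/(132 + 1889/322) - 53) = -27*(1/(44393/322) - 53) = -27*(322/44393 - 53) = -27*(-2352507/44393) = 63517689/44393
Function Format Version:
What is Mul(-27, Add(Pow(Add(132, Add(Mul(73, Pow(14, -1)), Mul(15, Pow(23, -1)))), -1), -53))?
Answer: Rational(63517689, 44393) ≈ 1430.8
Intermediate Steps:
Mul(-27, Add(Pow(Add(132, Add(Mul(73, Pow(14, -1)), Mul(15, Pow(23, -1)))), -1), -53)) = Mul(-27, Add(Pow(Add(132, Add(Mul(73, Rational(1, 14)), Mul(15, Rational(1, 23)))), -1), -53)) = Mul(-27, Add(Pow(Add(132, Add(Rational(73, 14), Rational(15, 23))), -1), -53)) = Mul(-27, Add(Pow(Add(132, Rational(1889, 322)), -1), -53)) = Mul(-27, Add(Pow(Rational(44393, 322), -1), -53)) = Mul(-27, Add(Rational(322, 44393), -53)) = Mul(-27, Rational(-2352507, 44393)) = Rational(63517689, 44393)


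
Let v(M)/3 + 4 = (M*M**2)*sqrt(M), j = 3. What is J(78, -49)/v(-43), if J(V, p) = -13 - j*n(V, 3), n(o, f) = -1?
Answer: 40/815455833369 - 795070*I*sqrt(43)/815455833369 ≈ 4.9052e-11 - 6.3935e-6*I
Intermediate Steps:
v(M) = -12 + 3*M**(7/2) (v(M) = -12 + 3*((M*M**2)*sqrt(M)) = -12 + 3*(M**3*sqrt(M)) = -12 + 3*M**(7/2))
J(V, p) = -10 (J(V, p) = -13 - 3*(-1) = -13 - 1*(-3) = -13 + 3 = -10)
J(78, -49)/v(-43) = -10/(-12 + 3*(-43)**(7/2)) = -10/(-12 + 3*(-79507*I*sqrt(43))) = -10/(-12 - 238521*I*sqrt(43))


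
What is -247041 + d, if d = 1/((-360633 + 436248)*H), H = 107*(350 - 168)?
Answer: -363774421556909/1472526510 ≈ -2.4704e+5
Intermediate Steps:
H = 19474 (H = 107*182 = 19474)
d = 1/1472526510 (d = 1/((-360633 + 436248)*19474) = (1/19474)/75615 = (1/75615)*(1/19474) = 1/1472526510 ≈ 6.7910e-10)
-247041 + d = -247041 + 1/1472526510 = -363774421556909/1472526510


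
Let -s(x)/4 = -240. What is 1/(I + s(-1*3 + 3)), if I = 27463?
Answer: 1/28423 ≈ 3.5183e-5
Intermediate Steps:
s(x) = 960 (s(x) = -4*(-240) = 960)
1/(I + s(-1*3 + 3)) = 1/(27463 + 960) = 1/28423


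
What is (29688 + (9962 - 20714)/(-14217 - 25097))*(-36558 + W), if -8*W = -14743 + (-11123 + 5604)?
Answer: -19856536783398/19657 ≈ -1.0102e+9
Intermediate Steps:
W = 10131/4 (W = -(-14743 + (-11123 + 5604))/8 = -(-14743 - 5519)/8 = -⅛*(-20262) = 10131/4 ≈ 2532.8)
(29688 + (9962 - 20714)/(-14217 - 25097))*(-36558 + W) = (29688 + (9962 - 20714)/(-14217 - 25097))*(-36558 + 10131/4) = (29688 - 10752/(-39314))*(-136101/4) = (29688 - 10752*(-1/39314))*(-136101/4) = (29688 + 5376/19657)*(-136101/4) = (583582392/19657)*(-136101/4) = -19856536783398/19657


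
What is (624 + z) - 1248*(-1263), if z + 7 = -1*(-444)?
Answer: 1577285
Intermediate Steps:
z = 437 (z = -7 - 1*(-444) = -7 + 444 = 437)
(624 + z) - 1248*(-1263) = (624 + 437) - 1248*(-1263) = 1061 + 1576224 = 1577285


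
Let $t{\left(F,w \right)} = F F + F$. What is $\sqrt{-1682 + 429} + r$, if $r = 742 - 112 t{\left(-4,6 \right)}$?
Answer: $-602 + i \sqrt{1253} \approx -602.0 + 35.398 i$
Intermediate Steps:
$t{\left(F,w \right)} = F + F^{2}$ ($t{\left(F,w \right)} = F^{2} + F = F + F^{2}$)
$r = -602$ ($r = 742 - 112 \left(- 4 \left(1 - 4\right)\right) = 742 - 112 \left(\left(-4\right) \left(-3\right)\right) = 742 - 1344 = -602$)
$\sqrt{-1682 + 429} + r = \sqrt{-1682 + 429} - 602 = \sqrt{-1253} - 602 = i \sqrt{1253} - 602 = -602 + i \sqrt{1253}$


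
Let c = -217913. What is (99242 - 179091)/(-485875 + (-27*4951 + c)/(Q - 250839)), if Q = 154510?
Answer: 7691774321/46803501285 ≈ 0.16434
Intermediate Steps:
(99242 - 179091)/(-485875 + (-27*4951 + c)/(Q - 250839)) = (99242 - 179091)/(-485875 + (-27*4951 - 217913)/(154510 - 250839)) = -79849/(-485875 + (-133677 - 217913)/(-96329)) = -79849/(-485875 - 351590*(-1/96329)) = -79849/(-485875 + 351590/96329) = -79849/(-46803501285/96329) = -79849*(-96329/46803501285) = 7691774321/46803501285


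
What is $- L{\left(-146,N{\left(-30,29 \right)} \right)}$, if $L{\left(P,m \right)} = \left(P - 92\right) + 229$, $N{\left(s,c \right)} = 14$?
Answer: $9$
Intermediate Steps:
$L{\left(P,m \right)} = 137 + P$ ($L{\left(P,m \right)} = \left(-92 + P\right) + 229 = 137 + P$)
$- L{\left(-146,N{\left(-30,29 \right)} \right)} = - (137 - 146) = \left(-1\right) \left(-9\right) = 9$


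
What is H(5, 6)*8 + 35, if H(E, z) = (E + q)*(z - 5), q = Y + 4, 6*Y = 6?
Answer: 115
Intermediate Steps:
Y = 1 (Y = (⅙)*6 = 1)
q = 5 (q = 1 + 4 = 5)
H(E, z) = (-5 + z)*(5 + E) (H(E, z) = (E + 5)*(z - 5) = (5 + E)*(-5 + z) = (-5 + z)*(5 + E))
H(5, 6)*8 + 35 = (-25 - 5*5 + 5*6 + 5*6)*8 + 35 = (-25 - 25 + 30 + 30)*8 + 35 = 10*8 + 35 = 80 + 35 = 115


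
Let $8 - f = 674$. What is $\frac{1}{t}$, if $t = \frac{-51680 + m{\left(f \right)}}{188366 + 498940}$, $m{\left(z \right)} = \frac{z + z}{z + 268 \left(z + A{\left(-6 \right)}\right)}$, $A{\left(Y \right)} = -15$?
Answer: $- \frac{10491382437}{788869249} \approx -13.299$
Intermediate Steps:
$f = -666$ ($f = 8 - 674 = -666$)
$m{\left(z \right)} = \frac{2 z}{-4020 + 269 z}$ ($m{\left(z \right)} = \frac{z + z}{z + 268 \left(z - 15\right)} = \frac{2 z}{z + 268 \left(-15 + z\right)} = \frac{2 z}{z + \left(-4020 + 268 z\right)} = \frac{2 z}{-4020 + 269 z}$)
$t = - \frac{788869249}{10491382437}$ ($t = \frac{-51680 + 2 \left(-666\right) \frac{1}{-4020 + 269 \left(-666\right)}}{188366 + 498940} = \frac{-51680 + 2 \left(-666\right) \frac{1}{-4020 - 179154}}{687306} = \left(-51680 + 2 \left(-666\right) \frac{1}{-183174}\right) \frac{1}{687306} = \left(-51680 + 2 \left(-666\right) \left(- \frac{1}{183174}\right)\right) \frac{1}{687306} = \left(-51680 + \frac{222}{30529}\right) \frac{1}{687306} = \left(- \frac{1577738498}{30529}\right) \frac{1}{687306} = - \frac{788869249}{10491382437} \approx -0.075192$)
$\frac{1}{t} = \frac{1}{- \frac{788869249}{10491382437}} = - \frac{10491382437}{788869249}$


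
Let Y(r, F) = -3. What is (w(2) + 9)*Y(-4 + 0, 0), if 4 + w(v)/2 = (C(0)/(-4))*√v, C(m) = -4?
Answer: -3 - 6*√2 ≈ -11.485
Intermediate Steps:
w(v) = -8 + 2*√v (w(v) = -8 + 2*((-4/(-4))*√v) = -8 + 2*((-4*(-¼))*√v) = -8 + 2*(1*√v) = -8 + 2*√v)
(w(2) + 9)*Y(-4 + 0, 0) = ((-8 + 2*√2) + 9)*(-3) = (1 + 2*√2)*(-3) = -3 - 6*√2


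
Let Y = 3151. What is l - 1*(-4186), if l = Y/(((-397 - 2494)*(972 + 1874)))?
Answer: 34441509045/8227786 ≈ 4186.0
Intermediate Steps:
l = -3151/8227786 (l = 3151/(((-397 - 2494)*(972 + 1874))) = 3151/((-2891*2846)) = 3151/(-8227786) = 3151*(-1/8227786) = -3151/8227786 ≈ -0.00038297)
l - 1*(-4186) = -3151/8227786 - 1*(-4186) = -3151/8227786 + 4186 = 34441509045/8227786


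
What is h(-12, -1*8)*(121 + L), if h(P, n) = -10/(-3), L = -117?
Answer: 40/3 ≈ 13.333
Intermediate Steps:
h(P, n) = 10/3 (h(P, n) = -10*(-⅓) = 10/3)
h(-12, -1*8)*(121 + L) = 10*(121 - 117)/3 = (10/3)*4 = 40/3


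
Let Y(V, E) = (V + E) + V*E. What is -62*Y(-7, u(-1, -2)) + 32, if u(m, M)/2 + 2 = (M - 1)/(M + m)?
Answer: -278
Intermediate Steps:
u(m, M) = -4 + 2*(-1 + M)/(M + m) (u(m, M) = -4 + 2*((M - 1)/(M + m)) = -4 + 2*((-1 + M)/(M + m)) = -4 + 2*(-1 + M)/(M + m))
Y(V, E) = E + V + E*V (Y(V, E) = (E + V) + E*V = E + V + E*V)
-62*Y(-7, u(-1, -2)) + 32 = -62*(2*(-1 - 1*(-2) - 2*(-1))/(-2 - 1) - 7 + (2*(-1 - 1*(-2) - 2*(-1))/(-2 - 1))*(-7)) + 32 = -62*(2*(-1 + 2 + 2)/(-3) - 7 + (2*(-1 + 2 + 2)/(-3))*(-7)) + 32 = -62*(2*(-1/3)*3 - 7 + (2*(-1/3)*3)*(-7)) + 32 = -62*(-2 - 7 - 2*(-7)) + 32 = -62*(-2 - 7 + 14) + 32 = -62*5 + 32 = -310 + 32 = -278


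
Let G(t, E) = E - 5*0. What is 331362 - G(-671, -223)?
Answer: 331585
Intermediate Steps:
G(t, E) = E (G(t, E) = E + 0 = E)
331362 - G(-671, -223) = 331362 - 1*(-223) = 331362 + 223 = 331585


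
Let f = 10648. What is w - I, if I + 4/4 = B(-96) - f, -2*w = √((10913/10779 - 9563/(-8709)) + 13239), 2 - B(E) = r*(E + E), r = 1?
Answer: 10455 - √12965086692705392817/62582874 ≈ 10397.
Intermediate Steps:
B(E) = 2 - 2*E (B(E) = 2 - (E + E) = 2 - 2*E)
w = -√12965086692705392817/62582874 (w = -√((10913/10779 - 9563/(-8709)) + 13239)/2 = -√((10913*(1/10779) - 9563*(-1/8709)) + 13239)/2 = -√((10913/10779 + 9563/8709) + 13239)/2 = -√(66040298/31291437 + 13239)/2 = -√12965086692705392817/62582874 ≈ -57.535)
I = -10455 (I = -1 + ((2 - 2*(-96)) - 1*10648) = -1 + ((2 + 192) - 10648) = -1 + (194 - 10648) = -1 - 10454 = -10455)
w - I = -√12965086692705392817/62582874 - 1*(-10455) = -√12965086692705392817/62582874 + 10455 = 10455 - √12965086692705392817/62582874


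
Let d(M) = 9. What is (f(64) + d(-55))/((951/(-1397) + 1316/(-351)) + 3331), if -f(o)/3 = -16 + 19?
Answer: 0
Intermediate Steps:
f(o) = -9 (f(o) = -3*(-16 + 19) = -3*3 = -9)
(f(64) + d(-55))/((951/(-1397) + 1316/(-351)) + 3331) = (-9 + 9)/((951/(-1397) + 1316/(-351)) + 3331) = 0/((951*(-1/1397) + 1316*(-1/351)) + 3331) = 0/((-951/1397 - 1316/351) + 3331) = 0/(-2172253/490347 + 3331) = 0/(1631173604/490347) = 0*(490347/1631173604) = 0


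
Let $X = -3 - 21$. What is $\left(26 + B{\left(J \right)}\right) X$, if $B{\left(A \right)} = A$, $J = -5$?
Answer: $-504$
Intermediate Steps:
$X = -24$ ($X = -3 - 21 = -24$)
$\left(26 + B{\left(J \right)}\right) X = \left(26 - 5\right) \left(-24\right) = 21 \left(-24\right) = -504$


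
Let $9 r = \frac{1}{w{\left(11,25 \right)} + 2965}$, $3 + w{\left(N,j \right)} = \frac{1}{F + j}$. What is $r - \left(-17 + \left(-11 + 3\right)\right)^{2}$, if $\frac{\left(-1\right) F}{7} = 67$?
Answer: $- \frac{2465862977}{3945381} \approx -625.0$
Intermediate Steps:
$F = -469$ ($F = \left(-7\right) 67 = -469$)
$w{\left(N,j \right)} = -3 + \frac{1}{-469 + j}$
$r = \frac{148}{3945381}$ ($r = \frac{1}{9 \left(\frac{1408 - 75}{-469 + 25} + 2965\right)} = \frac{1}{9 \left(\frac{1408 - 75}{-444} + 2965\right)} = \frac{1}{9 \left(\left(- \frac{1}{444}\right) 1333 + 2965\right)} = \frac{1}{9 \left(- \frac{1333}{444} + 2965\right)} = \frac{1}{9 \cdot \frac{1315127}{444}} = \frac{1}{9} \cdot \frac{444}{1315127} = \frac{148}{3945381} \approx 3.7512 \cdot 10^{-5}$)
$r - \left(-17 + \left(-11 + 3\right)\right)^{2} = \frac{148}{3945381} - \left(-17 + \left(-11 + 3\right)\right)^{2} = \frac{148}{3945381} - \left(-17 - 8\right)^{2} = \frac{148}{3945381} - \left(-25\right)^{2} = \frac{148}{3945381} - 625 = - \frac{2465862977}{3945381}$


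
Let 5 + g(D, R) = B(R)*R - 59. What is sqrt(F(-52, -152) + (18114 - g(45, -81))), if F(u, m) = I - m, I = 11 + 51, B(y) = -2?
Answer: sqrt(18230) ≈ 135.02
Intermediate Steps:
I = 62
g(D, R) = -64 - 2*R (g(D, R) = -5 + (-2*R - 59) = -5 + (-59 - 2*R) = -64 - 2*R)
F(u, m) = 62 - m
sqrt(F(-52, -152) + (18114 - g(45, -81))) = sqrt((62 - 1*(-152)) + (18114 - (-64 - 2*(-81)))) = sqrt((62 + 152) + (18114 - (-64 + 162))) = sqrt(214 + (18114 - 1*98)) = sqrt(214 + (18114 - 98)) = sqrt(214 + 18016) = sqrt(18230)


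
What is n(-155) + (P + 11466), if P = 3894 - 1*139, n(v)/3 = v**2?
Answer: 87296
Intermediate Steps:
n(v) = 3*v**2
P = 3755 (P = 3894 - 139 = 3755)
n(-155) + (P + 11466) = 3*(-155)**2 + (3755 + 11466) = 3*24025 + 15221 = 72075 + 15221 = 87296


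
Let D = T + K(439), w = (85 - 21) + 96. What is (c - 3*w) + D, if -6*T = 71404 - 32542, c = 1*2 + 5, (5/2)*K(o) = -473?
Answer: -35696/5 ≈ -7139.2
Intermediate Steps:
K(o) = -946/5 (K(o) = (2/5)*(-473) = -946/5)
c = 7 (c = 2 + 5 = 7)
T = -6477 (T = -(71404 - 32542)/6 = -1/6*38862 = -6477)
w = 160 (w = 64 + 96 = 160)
D = -33331/5 (D = -6477 - 946/5 = -33331/5 ≈ -6666.2)
(c - 3*w) + D = (7 - 3*160) - 33331/5 = (7 - 480) - 33331/5 = -473 - 33331/5 = -35696/5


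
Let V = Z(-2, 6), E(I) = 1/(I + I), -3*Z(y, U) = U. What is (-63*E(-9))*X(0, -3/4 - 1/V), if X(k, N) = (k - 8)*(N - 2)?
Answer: 63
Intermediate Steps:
Z(y, U) = -U/3
E(I) = 1/(2*I)
V = -2 (V = -⅓*6 = -2)
X(k, N) = (-8 + k)*(-2 + N)
(-63*E(-9))*X(0, -3/4 - 1/V) = (-63/(2*(-9)))*(16 - 8*(-3/4 - 1/(-2)) - 2*0 + (-3/4 - 1/(-2))*0) = (-63*(-1)/(2*9))*(16 - 8*(-3*¼ - 1*(-½)) + 0 + (-3*¼ - 1*(-½))*0) = (-63*(-1/18))*(16 - 8*(-¾ + ½) + 0 + (-¾ + ½)*0) = 7*(16 - 8*(-¼) + 0 - ¼*0)/2 = 7*(16 + 2 + 0 + 0)/2 = (7/2)*18 = 63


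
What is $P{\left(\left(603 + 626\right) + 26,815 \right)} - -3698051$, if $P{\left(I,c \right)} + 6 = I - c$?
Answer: $3698485$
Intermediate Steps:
$P{\left(I,c \right)} = -6 + I - c$ ($P{\left(I,c \right)} = -6 + \left(I - c\right) = -6 + I - c$)
$P{\left(\left(603 + 626\right) + 26,815 \right)} - -3698051 = \left(-6 + \left(\left(603 + 626\right) + 26\right) - 815\right) - -3698051 = \left(-6 + \left(1229 + 26\right) - 815\right) + 3698051 = \left(-6 + 1255 - 815\right) + 3698051 = 434 + 3698051 = 3698485$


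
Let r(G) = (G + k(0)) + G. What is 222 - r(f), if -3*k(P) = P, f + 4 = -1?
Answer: 232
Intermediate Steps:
f = -5 (f = -4 - 1 = -5)
k(P) = -P/3
r(G) = 2*G (r(G) = (G - 1/3*0) + G = (G + 0) + G = G + G = 2*G)
222 - r(f) = 222 - 2*(-5) = 222 - 1*(-10) = 222 + 10 = 232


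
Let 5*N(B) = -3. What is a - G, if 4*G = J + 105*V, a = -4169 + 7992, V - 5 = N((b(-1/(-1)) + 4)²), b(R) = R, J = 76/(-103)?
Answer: 763783/206 ≈ 3707.7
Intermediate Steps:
J = -76/103 (J = 76*(-1/103) = -76/103 ≈ -0.73786)
N(B) = -⅗ (N(B) = (⅕)*(-3) = -⅗)
V = 22/5 (V = 5 - ⅗ = 22/5 ≈ 4.4000)
a = 3823
G = 23755/206 (G = (-76/103 + 105*(22/5))/4 = (-76/103 + 462)/4 = (¼)*(47510/103) = 23755/206 ≈ 115.32)
a - G = 3823 - 1*23755/206 = 3823 - 23755/206 = 763783/206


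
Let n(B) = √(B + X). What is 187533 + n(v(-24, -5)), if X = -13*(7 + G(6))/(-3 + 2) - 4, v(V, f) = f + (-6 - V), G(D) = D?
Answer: 187533 + √178 ≈ 1.8755e+5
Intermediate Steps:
v(V, f) = -6 + f - V
X = 165 (X = -13*(7 + 6)/(-3 + 2) - 4 = -169/(-1) - 4 = -169*(-1) - 4 = -13*(-13) - 4 = 169 - 4 = 165)
n(B) = √(165 + B) (n(B) = √(B + 165) = √(165 + B))
187533 + n(v(-24, -5)) = 187533 + √(165 + (-6 - 5 - 1*(-24))) = 187533 + √(165 + (-6 - 5 + 24)) = 187533 + √(165 + 13) = 187533 + √178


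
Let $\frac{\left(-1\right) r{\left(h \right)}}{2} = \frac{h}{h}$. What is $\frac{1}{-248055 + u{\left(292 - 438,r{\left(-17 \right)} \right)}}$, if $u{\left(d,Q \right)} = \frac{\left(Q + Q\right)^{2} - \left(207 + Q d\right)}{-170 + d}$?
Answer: $- \frac{316}{78384897} \approx -4.0314 \cdot 10^{-6}$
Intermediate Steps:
$r{\left(h \right)} = -2$ ($r{\left(h \right)} = - 2 \frac{h}{h} = \left(-2\right) 1 = -2$)
$u{\left(d,Q \right)} = \frac{-207 + 4 Q^{2} - Q d}{-170 + d}$ ($u{\left(d,Q \right)} = \frac{\left(2 Q\right)^{2} - \left(207 + Q d\right)}{-170 + d} = \frac{4 Q^{2} - \left(207 + Q d\right)}{-170 + d} = \frac{-207 + 4 Q^{2} - Q d}{-170 + d}$)
$\frac{1}{-248055 + u{\left(292 - 438,r{\left(-17 \right)} \right)}} = \frac{1}{-248055 + \frac{-207 + 4 \left(-2\right)^{2} - - 2 \left(292 - 438\right)}{-170 + \left(292 - 438\right)}} = \frac{1}{-248055 + \frac{-207 + 4 \cdot 4 - - 2 \left(292 - 438\right)}{-170 + \left(292 - 438\right)}} = \frac{1}{-248055 + \frac{-207 + 16 - \left(-2\right) \left(-146\right)}{-170 - 146}} = \frac{1}{-248055 + \frac{-207 + 16 - 292}{-316}} = \frac{1}{-248055 - - \frac{483}{316}} = \frac{1}{-248055 + \frac{483}{316}} = \frac{1}{- \frac{78384897}{316}} = - \frac{316}{78384897}$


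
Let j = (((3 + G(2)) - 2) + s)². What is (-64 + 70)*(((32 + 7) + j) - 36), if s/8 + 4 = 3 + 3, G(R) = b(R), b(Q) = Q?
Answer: 2184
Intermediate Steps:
G(R) = R
s = 16 (s = -32 + 8*(3 + 3) = -32 + 8*6 = -32 + 48 = 16)
j = 361 (j = (((3 + 2) - 2) + 16)² = ((5 - 2) + 16)² = (3 + 16)² = 19² = 361)
(-64 + 70)*(((32 + 7) + j) - 36) = (-64 + 70)*(((32 + 7) + 361) - 36) = 6*((39 + 361) - 36) = 6*(400 - 36) = 6*364 = 2184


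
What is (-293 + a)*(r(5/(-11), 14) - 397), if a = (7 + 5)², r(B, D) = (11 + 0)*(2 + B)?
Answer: 56620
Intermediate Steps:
r(B, D) = 22 + 11*B (r(B, D) = 11*(2 + B) = 22 + 11*B)
a = 144 (a = 12² = 144)
(-293 + a)*(r(5/(-11), 14) - 397) = (-293 + 144)*((22 + 11*(5/(-11))) - 397) = -149*((22 + 11*(5*(-1/11))) - 397) = -149*((22 + 11*(-5/11)) - 397) = -149*((22 - 5) - 397) = -149*(17 - 397) = -149*(-380) = 56620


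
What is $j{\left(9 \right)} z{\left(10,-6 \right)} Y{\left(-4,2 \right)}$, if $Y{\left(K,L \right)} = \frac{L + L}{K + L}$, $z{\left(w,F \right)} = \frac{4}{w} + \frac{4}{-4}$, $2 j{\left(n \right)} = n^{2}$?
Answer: $\frac{243}{5} \approx 48.6$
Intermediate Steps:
$j{\left(n \right)} = \frac{n^{2}}{2}$
$z{\left(w,F \right)} = -1 + \frac{4}{w}$ ($z{\left(w,F \right)} = \frac{4}{w} + 4 \left(- \frac{1}{4}\right) = \frac{4}{w} - 1 = -1 + \frac{4}{w}$)
$Y{\left(K,L \right)} = \frac{2 L}{K + L}$
$j{\left(9 \right)} z{\left(10,-6 \right)} Y{\left(-4,2 \right)} = \frac{9^{2}}{2} \frac{4 - 10}{10} \cdot 2 \cdot 2 \frac{1}{-4 + 2} = \frac{1}{2} \cdot 81 \frac{4 - 10}{10} \cdot 2 \cdot 2 \frac{1}{-2} = \frac{81 \cdot \frac{1}{10} \left(-6\right)}{2} \cdot 2 \cdot 2 \left(- \frac{1}{2}\right) = \frac{81}{2} \left(- \frac{3}{5}\right) \left(-2\right) = \left(- \frac{243}{10}\right) \left(-2\right) = \frac{243}{5}$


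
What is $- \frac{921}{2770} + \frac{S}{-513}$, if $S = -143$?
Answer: $- \frac{76363}{1421010} \approx -0.053739$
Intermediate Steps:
$- \frac{921}{2770} + \frac{S}{-513} = - \frac{921}{2770} - \frac{143}{-513} = \left(-921\right) \frac{1}{2770} - - \frac{143}{513} = - \frac{921}{2770} + \frac{143}{513} = - \frac{76363}{1421010}$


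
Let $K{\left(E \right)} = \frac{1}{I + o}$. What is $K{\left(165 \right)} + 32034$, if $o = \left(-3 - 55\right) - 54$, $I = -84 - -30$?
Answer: $\frac{5317643}{166} \approx 32034.0$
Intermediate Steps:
$I = -54$ ($I = -84 + 30 = -54$)
$o = -112$ ($o = -58 - 54 = -112$)
$K{\left(E \right)} = - \frac{1}{166}$ ($K{\left(E \right)} = \frac{1}{-54 - 112} = \frac{1}{-166} = - \frac{1}{166}$)
$K{\left(165 \right)} + 32034 = - \frac{1}{166} + 32034 = \frac{5317643}{166}$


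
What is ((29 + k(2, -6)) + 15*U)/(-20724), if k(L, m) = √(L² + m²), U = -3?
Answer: 4/5181 - √10/10362 ≈ 0.00046687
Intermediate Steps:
((29 + k(2, -6)) + 15*U)/(-20724) = ((29 + √(2² + (-6)²)) + 15*(-3))/(-20724) = -((29 + √(4 + 36)) - 45)/20724 = -((29 + √40) - 45)/20724 = -((29 + 2*√10) - 45)/20724 = -(-16 + 2*√10)/20724 = 4/5181 - √10/10362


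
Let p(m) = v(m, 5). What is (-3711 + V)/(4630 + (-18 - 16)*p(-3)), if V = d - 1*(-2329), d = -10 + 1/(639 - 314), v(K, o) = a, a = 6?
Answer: -452399/1438450 ≈ -0.31450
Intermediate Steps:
v(K, o) = 6
p(m) = 6
d = -3249/325 (d = -10 + 1/325 = -3249/325 ≈ -9.9969)
V = 753676/325 (V = -3249/325 - 1*(-2329) = -3249/325 + 2329 = 753676/325 ≈ 2319.0)
(-3711 + V)/(4630 + (-18 - 16)*p(-3)) = (-3711 + 753676/325)/(4630 + (-18 - 16)*6) = -452399/(325*(4630 - 34*6)) = -452399/(325*(4630 - 204)) = -452399/325/4426 = -452399/325*1/4426 = -452399/1438450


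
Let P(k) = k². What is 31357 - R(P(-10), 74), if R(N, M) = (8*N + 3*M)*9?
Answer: 22159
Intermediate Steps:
R(N, M) = 27*M + 72*N (R(N, M) = (3*M + 8*N)*9 = 27*M + 72*N)
31357 - R(P(-10), 74) = 31357 - (27*74 + 72*(-10)²) = 31357 - (1998 + 72*100) = 31357 - (1998 + 7200) = 31357 - 1*9198 = 31357 - 9198 = 22159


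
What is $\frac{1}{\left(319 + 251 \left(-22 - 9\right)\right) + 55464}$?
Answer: $\frac{1}{48002} \approx 2.0832 \cdot 10^{-5}$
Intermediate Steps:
$\frac{1}{\left(319 + 251 \left(-22 - 9\right)\right) + 55464} = \frac{1}{\left(319 + 251 \left(-31\right)\right) + 55464} = \frac{1}{\left(319 - 7781\right) + 55464} = \frac{1}{-7462 + 55464} = \frac{1}{48002}$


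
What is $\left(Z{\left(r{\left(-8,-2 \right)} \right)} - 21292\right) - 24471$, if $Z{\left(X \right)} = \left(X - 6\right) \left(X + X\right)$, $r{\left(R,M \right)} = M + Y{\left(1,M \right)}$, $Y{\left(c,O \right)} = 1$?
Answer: $-45749$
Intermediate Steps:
$r{\left(R,M \right)} = 1 + M$ ($r{\left(R,M \right)} = M + 1 = 1 + M$)
$Z{\left(X \right)} = 2 X \left(-6 + X\right)$ ($Z{\left(X \right)} = \left(-6 + X\right) 2 X = 2 X \left(-6 + X\right)$)
$\left(Z{\left(r{\left(-8,-2 \right)} \right)} - 21292\right) - 24471 = \left(2 \left(1 - 2\right) \left(-6 + \left(1 - 2\right)\right) - 21292\right) - 24471 = \left(2 \left(-1\right) \left(-6 - 1\right) - 21292\right) - 24471 = \left(2 \left(-1\right) \left(-7\right) - 21292\right) - 24471 = \left(14 - 21292\right) - 24471 = -21278 - 24471 = -45749$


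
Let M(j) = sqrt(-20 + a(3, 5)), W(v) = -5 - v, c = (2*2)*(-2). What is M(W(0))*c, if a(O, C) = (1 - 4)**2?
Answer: -8*I*sqrt(11) ≈ -26.533*I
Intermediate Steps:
a(O, C) = 9 (a(O, C) = (-3)**2 = 9)
c = -8 (c = 4*(-2) = -8)
M(j) = I*sqrt(11) (M(j) = sqrt(-20 + 9) = sqrt(-11) = I*sqrt(11))
M(W(0))*c = (I*sqrt(11))*(-8) = -8*I*sqrt(11)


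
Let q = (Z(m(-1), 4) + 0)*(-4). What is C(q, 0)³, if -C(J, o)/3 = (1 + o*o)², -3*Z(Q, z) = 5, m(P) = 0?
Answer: -27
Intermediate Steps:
Z(Q, z) = -5/3 (Z(Q, z) = -⅓*5 = -5/3)
q = 20/3 (q = (-5/3 + 0)*(-4) = -5/3*(-4) = 20/3 ≈ 6.6667)
C(J, o) = -3*(1 + o²)² (C(J, o) = -3*(1 + o*o)² = -3*(1 + o²)²)
C(q, 0)³ = (-3*(1 + 0²)²)³ = (-3*(1 + 0)²)³ = (-3*1²)³ = (-3*1)³ = (-3)³ = -27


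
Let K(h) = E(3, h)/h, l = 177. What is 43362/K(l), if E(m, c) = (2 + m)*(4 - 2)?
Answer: 3837537/5 ≈ 7.6751e+5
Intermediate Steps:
E(m, c) = 4 + 2*m (E(m, c) = (2 + m)*2 = 4 + 2*m)
K(h) = 10/h (K(h) = (4 + 2*3)/h = (4 + 6)/h = 10/h)
43362/K(l) = 43362/((10/177)) = 43362/((10*(1/177))) = 43362/(10/177) = 43362*(177/10) = 3837537/5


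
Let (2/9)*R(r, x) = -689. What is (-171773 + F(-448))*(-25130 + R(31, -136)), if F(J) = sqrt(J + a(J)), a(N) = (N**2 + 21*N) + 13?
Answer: 9698475353/2 - 56461*sqrt(190861)/2 ≈ 4.8369e+9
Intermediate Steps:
a(N) = 13 + N**2 + 21*N
R(r, x) = -6201/2 (R(r, x) = (9/2)*(-689) = -6201/2)
F(J) = sqrt(13 + J**2 + 22*J) (F(J) = sqrt(J + (13 + J**2 + 21*J)) = sqrt(13 + J**2 + 22*J))
(-171773 + F(-448))*(-25130 + R(31, -136)) = (-171773 + sqrt(13 + (-448)**2 + 22*(-448)))*(-25130 - 6201/2) = (-171773 + sqrt(13 + 200704 - 9856))*(-56461/2) = (-171773 + sqrt(190861))*(-56461/2) = 9698475353/2 - 56461*sqrt(190861)/2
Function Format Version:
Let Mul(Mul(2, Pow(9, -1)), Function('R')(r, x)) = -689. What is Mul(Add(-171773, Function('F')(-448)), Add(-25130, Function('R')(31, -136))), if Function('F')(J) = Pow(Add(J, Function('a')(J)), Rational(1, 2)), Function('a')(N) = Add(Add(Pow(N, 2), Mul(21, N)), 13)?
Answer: Add(Rational(9698475353, 2), Mul(Rational(-56461, 2), Pow(190861, Rational(1, 2)))) ≈ 4.8369e+9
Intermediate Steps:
Function('a')(N) = Add(13, Pow(N, 2), Mul(21, N))
Function('R')(r, x) = Rational(-6201, 2) (Function('R')(r, x) = Mul(Rational(9, 2), -689) = Rational(-6201, 2))
Function('F')(J) = Pow(Add(13, Pow(J, 2), Mul(22, J)), Rational(1, 2)) (Function('F')(J) = Pow(Add(J, Add(13, Pow(J, 2), Mul(21, J))), Rational(1, 2)) = Pow(Add(13, Pow(J, 2), Mul(22, J)), Rational(1, 2)))
Mul(Add(-171773, Function('F')(-448)), Add(-25130, Function('R')(31, -136))) = Mul(Add(-171773, Pow(Add(13, Pow(-448, 2), Mul(22, -448)), Rational(1, 2))), Add(-25130, Rational(-6201, 2))) = Mul(Add(-171773, Pow(Add(13, 200704, -9856), Rational(1, 2))), Rational(-56461, 2)) = Mul(Add(-171773, Pow(190861, Rational(1, 2))), Rational(-56461, 2)) = Add(Rational(9698475353, 2), Mul(Rational(-56461, 2), Pow(190861, Rational(1, 2))))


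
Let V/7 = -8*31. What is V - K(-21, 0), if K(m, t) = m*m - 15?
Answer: -2162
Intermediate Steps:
K(m, t) = -15 + m² (K(m, t) = m² - 15 = -15 + m²)
V = -1736 (V = 7*(-8*31) = 7*(-248) = -1736)
V - K(-21, 0) = -1736 - (-15 + (-21)²) = -1736 - (-15 + 441) = -1736 - 1*426 = -1736 - 426 = -2162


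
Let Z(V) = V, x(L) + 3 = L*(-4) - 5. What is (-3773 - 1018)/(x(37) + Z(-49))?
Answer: 4791/205 ≈ 23.371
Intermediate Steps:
x(L) = -8 - 4*L (x(L) = -3 + (L*(-4) - 5) = -3 + (-4*L - 5) = -3 + (-5 - 4*L) = -8 - 4*L)
(-3773 - 1018)/(x(37) + Z(-49)) = (-3773 - 1018)/((-8 - 4*37) - 49) = -4791/((-8 - 148) - 49) = -4791/(-156 - 49) = -4791/(-205) = -4791*(-1/205) = 4791/205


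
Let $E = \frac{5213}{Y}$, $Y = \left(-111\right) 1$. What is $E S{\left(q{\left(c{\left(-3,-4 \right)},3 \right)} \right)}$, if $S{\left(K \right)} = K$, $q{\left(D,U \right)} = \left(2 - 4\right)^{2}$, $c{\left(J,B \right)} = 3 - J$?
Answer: $- \frac{20852}{111} \approx -187.86$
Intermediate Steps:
$Y = -111$
$q{\left(D,U \right)} = 4$ ($q{\left(D,U \right)} = \left(-2\right)^{2} = 4$)
$E = - \frac{5213}{111}$ ($E = \frac{5213}{-111} = 5213 \left(- \frac{1}{111}\right) = - \frac{5213}{111} \approx -46.964$)
$E S{\left(q{\left(c{\left(-3,-4 \right)},3 \right)} \right)} = \left(- \frac{5213}{111}\right) 4 = - \frac{20852}{111}$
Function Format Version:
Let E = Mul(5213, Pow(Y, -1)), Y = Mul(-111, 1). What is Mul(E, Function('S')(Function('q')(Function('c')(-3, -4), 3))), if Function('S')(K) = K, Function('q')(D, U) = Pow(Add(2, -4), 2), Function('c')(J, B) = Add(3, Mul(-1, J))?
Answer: Rational(-20852, 111) ≈ -187.86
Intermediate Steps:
Y = -111
Function('q')(D, U) = 4 (Function('q')(D, U) = Pow(-2, 2) = 4)
E = Rational(-5213, 111) (E = Mul(5213, Pow(-111, -1)) = Mul(5213, Rational(-1, 111)) = Rational(-5213, 111) ≈ -46.964)
Mul(E, Function('S')(Function('q')(Function('c')(-3, -4), 3))) = Mul(Rational(-5213, 111), 4) = Rational(-20852, 111)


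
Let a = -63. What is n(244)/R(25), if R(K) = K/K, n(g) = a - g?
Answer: -307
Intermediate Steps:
n(g) = -63 - g
R(K) = 1
n(244)/R(25) = (-63 - 1*244)/1 = (-63 - 244)*1 = -307*1 = -307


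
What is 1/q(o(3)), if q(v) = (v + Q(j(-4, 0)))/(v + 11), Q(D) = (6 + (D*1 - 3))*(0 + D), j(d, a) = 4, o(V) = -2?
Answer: 9/26 ≈ 0.34615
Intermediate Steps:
Q(D) = D*(3 + D) (Q(D) = (6 + (D - 3))*D = (6 + (-3 + D))*D = (3 + D)*D = D*(3 + D))
q(v) = (28 + v)/(11 + v) (q(v) = (v + 4*(3 + 4))/(v + 11) = (v + 4*7)/(11 + v) = (v + 28)/(11 + v) = (28 + v)/(11 + v))
1/q(o(3)) = 1/((28 - 2)/(11 - 2)) = 1/(26/9) = 9/26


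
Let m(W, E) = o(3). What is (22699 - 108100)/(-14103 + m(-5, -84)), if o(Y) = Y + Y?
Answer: 28467/4699 ≈ 6.0581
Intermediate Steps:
o(Y) = 2*Y
m(W, E) = 6 (m(W, E) = 2*3 = 6)
(22699 - 108100)/(-14103 + m(-5, -84)) = (22699 - 108100)/(-14103 + 6) = -85401/(-14097) = -85401*(-1/14097) = 28467/4699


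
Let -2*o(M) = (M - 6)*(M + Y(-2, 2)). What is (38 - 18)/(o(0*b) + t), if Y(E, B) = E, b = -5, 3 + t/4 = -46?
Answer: -10/101 ≈ -0.099010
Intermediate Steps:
t = -196 (t = -12 + 4*(-46) = -12 - 184 = -196)
o(M) = -(-6 + M)*(-2 + M)/2 (o(M) = -(M - 6)*(M - 2)/2 = -(-6 + M)*(-2 + M)/2)
(38 - 18)/(o(0*b) + t) = (38 - 18)/((-6 + 4*(0*(-5)) - (0*(-5))²/2) - 196) = 20/((-6 + 4*0 - ½*0²) - 196) = 20/((-6 + 0 - ½*0) - 196) = 20/((-6 + 0 + 0) - 196) = 20/(-6 - 196) = 20/(-202) = -1/202*20 = -10/101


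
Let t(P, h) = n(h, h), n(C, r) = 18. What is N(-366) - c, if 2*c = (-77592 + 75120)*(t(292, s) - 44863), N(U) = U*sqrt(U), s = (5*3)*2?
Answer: -55428420 - 366*I*sqrt(366) ≈ -5.5428e+7 - 7002.0*I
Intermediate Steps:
s = 30 (s = 15*2 = 30)
t(P, h) = 18
N(U) = U**(3/2)
c = 55428420 (c = ((-77592 + 75120)*(18 - 44863))/2 = (-2472*(-44845))/2 = (1/2)*110856840 = 55428420)
N(-366) - c = (-366)**(3/2) - 1*55428420 = -366*I*sqrt(366) - 55428420 = -55428420 - 366*I*sqrt(366)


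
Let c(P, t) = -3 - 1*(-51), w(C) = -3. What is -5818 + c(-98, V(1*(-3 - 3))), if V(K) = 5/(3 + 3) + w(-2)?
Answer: -5770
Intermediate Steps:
V(K) = -13/6 (V(K) = 5/(3 + 3) - 3 = 5/6 - 3 = 5*(⅙) - 3 = ⅚ - 3 = -13/6)
c(P, t) = 48 (c(P, t) = -3 + 51 = 48)
-5818 + c(-98, V(1*(-3 - 3))) = -5818 + 48 = -5770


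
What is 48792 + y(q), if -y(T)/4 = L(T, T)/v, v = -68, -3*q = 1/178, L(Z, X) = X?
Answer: 442933775/9078 ≈ 48792.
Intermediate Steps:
q = -1/534 (q = -⅓/178 = -⅓*1/178 = -1/534 ≈ -0.0018727)
y(T) = T/17 (y(T) = -4*T/(-68) = -4*T*(-1)/68 = -(-1)*T/17 = T/17)
48792 + y(q) = 48792 + (1/17)*(-1/534) = 48792 - 1/9078 = 442933775/9078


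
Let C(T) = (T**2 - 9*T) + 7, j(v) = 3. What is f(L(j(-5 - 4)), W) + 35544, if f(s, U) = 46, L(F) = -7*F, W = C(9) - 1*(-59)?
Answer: 35590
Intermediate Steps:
C(T) = 7 + T**2 - 9*T
W = 66 (W = (7 + 9**2 - 9*9) - 1*(-59) = (7 + 81 - 81) + 59 = 7 + 59 = 66)
f(L(j(-5 - 4)), W) + 35544 = 46 + 35544 = 35590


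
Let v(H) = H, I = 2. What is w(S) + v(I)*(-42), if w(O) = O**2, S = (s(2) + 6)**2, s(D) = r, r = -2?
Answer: 172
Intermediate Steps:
s(D) = -2
S = 16 (S = (-2 + 6)**2 = 4**2 = 16)
w(S) + v(I)*(-42) = 16**2 + 2*(-42) = 256 - 84 = 172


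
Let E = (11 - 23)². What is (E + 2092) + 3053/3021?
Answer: 6758009/3021 ≈ 2237.0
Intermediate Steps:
E = 144 (E = (-12)² = 144)
(E + 2092) + 3053/3021 = (144 + 2092) + 3053/3021 = 2236 + 3053*(1/3021) = 2236 + 3053/3021 = 6758009/3021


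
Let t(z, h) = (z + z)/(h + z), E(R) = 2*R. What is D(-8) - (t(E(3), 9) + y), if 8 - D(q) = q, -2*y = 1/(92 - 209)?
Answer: 17779/1170 ≈ 15.196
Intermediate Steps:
y = 1/234 (y = -1/(2*(92 - 209)) = -½/(-117) = -½*(-1/117) = 1/234 ≈ 0.0042735)
t(z, h) = 2*z/(h + z) (t(z, h) = (2*z)/(h + z) = 2*z/(h + z))
D(q) = 8 - q
D(-8) - (t(E(3), 9) + y) = (8 - 1*(-8)) - (2*(2*3)/(9 + 2*3) + 1/234) = (8 + 8) - (2*6/(9 + 6) + 1/234) = 16 - (2*6/15 + 1/234) = 16 - (2*6*(1/15) + 1/234) = 16 - (⅘ + 1/234) = 16 - 1*941/1170 = 16 - 941/1170 = 17779/1170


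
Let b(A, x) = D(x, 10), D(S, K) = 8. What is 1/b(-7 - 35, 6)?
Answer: ⅛ ≈ 0.12500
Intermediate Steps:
b(A, x) = 8
1/b(-7 - 35, 6) = 1/8 = ⅛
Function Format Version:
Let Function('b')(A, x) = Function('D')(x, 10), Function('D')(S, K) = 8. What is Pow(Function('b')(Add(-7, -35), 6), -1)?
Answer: Rational(1, 8) ≈ 0.12500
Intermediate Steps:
Function('b')(A, x) = 8
Pow(Function('b')(Add(-7, -35), 6), -1) = Pow(8, -1) = Rational(1, 8)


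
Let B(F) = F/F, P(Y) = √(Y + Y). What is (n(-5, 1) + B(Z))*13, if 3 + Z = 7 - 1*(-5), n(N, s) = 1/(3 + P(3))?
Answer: 26 - 13*√6/3 ≈ 15.386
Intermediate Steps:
P(Y) = √2*√Y (P(Y) = √(2*Y) = √2*√Y)
n(N, s) = 1/(3 + √6) (n(N, s) = 1/(3 + √2*√3) = 1/(3 + √6))
Z = 9 (Z = -3 + (7 - 1*(-5)) = -3 + (7 + 5) = -3 + 12 = 9)
B(F) = 1
(n(-5, 1) + B(Z))*13 = ((1 - √6/3) + 1)*13 = (2 - √6/3)*13 = 26 - 13*√6/3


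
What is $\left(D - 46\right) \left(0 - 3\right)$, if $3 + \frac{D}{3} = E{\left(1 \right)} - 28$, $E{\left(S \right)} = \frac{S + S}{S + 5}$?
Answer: $414$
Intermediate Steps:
$E{\left(S \right)} = \frac{2 S}{5 + S}$
$D = -92$ ($D = -9 + 3 \left(2 \cdot 1 \frac{1}{5 + 1} - 28\right) = -9 + 3 \left(2 \cdot 1 \cdot \frac{1}{6} - 28\right) = -9 + 3 \left(\frac{1}{3} - 28\right) = -9 + 3 \left(- \frac{83}{3}\right) = -9 - 83 = -92$)
$\left(D - 46\right) \left(0 - 3\right) = \left(-92 - 46\right) \left(0 - 3\right) = - 138 \left(0 - 3\right) = \left(-138\right) \left(-3\right) = 414$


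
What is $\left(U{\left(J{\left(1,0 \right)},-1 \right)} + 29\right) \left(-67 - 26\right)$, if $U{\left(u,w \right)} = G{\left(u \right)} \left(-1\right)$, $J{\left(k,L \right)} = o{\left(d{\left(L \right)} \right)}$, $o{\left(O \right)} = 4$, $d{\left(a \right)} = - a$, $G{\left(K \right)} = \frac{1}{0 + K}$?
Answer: $- \frac{10695}{4} \approx -2673.8$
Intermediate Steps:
$G{\left(K \right)} = \frac{1}{K}$
$J{\left(k,L \right)} = 4$
$U{\left(u,w \right)} = - \frac{1}{u}$ ($U{\left(u,w \right)} = \frac{1}{u} \left(-1\right) = - \frac{1}{u}$)
$\left(U{\left(J{\left(1,0 \right)},-1 \right)} + 29\right) \left(-67 - 26\right) = \left(- \frac{1}{4} + 29\right) \left(-67 - 26\right) = \left(\left(-1\right) \frac{1}{4} + 29\right) \left(-93\right) = \left(- \frac{1}{4} + 29\right) \left(-93\right) = \frac{115}{4} \left(-93\right) = - \frac{10695}{4}$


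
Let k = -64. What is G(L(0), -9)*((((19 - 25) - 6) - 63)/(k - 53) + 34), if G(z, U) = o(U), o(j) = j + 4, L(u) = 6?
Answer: -6755/39 ≈ -173.21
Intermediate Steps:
o(j) = 4 + j
G(z, U) = 4 + U
G(L(0), -9)*((((19 - 25) - 6) - 63)/(k - 53) + 34) = (4 - 9)*((((19 - 25) - 6) - 63)/(-64 - 53) + 34) = -5*(((-6 - 6) - 63)/(-117) + 34) = -5*((-12 - 63)*(-1/117) + 34) = -5*(-75*(-1/117) + 34) = -5*(25/39 + 34) = -5*1351/39 = -6755/39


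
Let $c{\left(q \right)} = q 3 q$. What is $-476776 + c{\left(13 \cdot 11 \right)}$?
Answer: $-415429$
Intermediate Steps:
$c{\left(q \right)} = 3 q^{2}$ ($c{\left(q \right)} = 3 q q = 3 q^{2}$)
$-476776 + c{\left(13 \cdot 11 \right)} = -476776 + 3 \left(13 \cdot 11\right)^{2} = -476776 + 3 \cdot 143^{2} = -476776 + 3 \cdot 20449 = -476776 + 61347 = -415429$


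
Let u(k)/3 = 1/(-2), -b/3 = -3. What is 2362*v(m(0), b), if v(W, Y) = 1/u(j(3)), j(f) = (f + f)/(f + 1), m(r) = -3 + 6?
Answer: -4724/3 ≈ -1574.7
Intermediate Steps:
b = 9 (b = -3*(-3) = 9)
m(r) = 3
j(f) = 2*f/(1 + f) (j(f) = (2*f)/(1 + f) = 2*f/(1 + f))
u(k) = -3/2 (u(k) = 3/(-2) = 3*(-1/2) = -3/2)
v(W, Y) = -2/3 (v(W, Y) = 1/(-3/2) = -2/3)
2362*v(m(0), b) = 2362*(-2/3) = -4724/3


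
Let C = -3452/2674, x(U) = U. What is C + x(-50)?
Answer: -68576/1337 ≈ -51.291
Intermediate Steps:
C = -1726/1337 (C = -3452*1/2674 = -1726/1337 ≈ -1.2910)
C + x(-50) = -1726/1337 - 50 = -68576/1337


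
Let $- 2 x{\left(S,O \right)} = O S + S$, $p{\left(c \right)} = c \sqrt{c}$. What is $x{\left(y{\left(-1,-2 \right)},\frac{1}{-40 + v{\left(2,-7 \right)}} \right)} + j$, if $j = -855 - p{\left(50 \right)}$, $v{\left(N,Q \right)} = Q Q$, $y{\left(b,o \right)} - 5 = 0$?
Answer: $- \frac{7720}{9} - 250 \sqrt{2} \approx -1211.3$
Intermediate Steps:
$y{\left(b,o \right)} = 5$ ($y{\left(b,o \right)} = 5 + 0 = 5$)
$v{\left(N,Q \right)} = Q^{2}$
$p{\left(c \right)} = c^{\frac{3}{2}}$
$x{\left(S,O \right)} = - \frac{S}{2} - \frac{O S}{2}$ ($x{\left(S,O \right)} = - \frac{O S + S}{2} = - \frac{S + O S}{2} = - \frac{S}{2} - \frac{O S}{2}$)
$j = -855 - 250 \sqrt{2}$ ($j = -855 - 50^{\frac{3}{2}} = -855 - 250 \sqrt{2} \approx -1208.6$)
$x{\left(y{\left(-1,-2 \right)},\frac{1}{-40 + v{\left(2,-7 \right)}} \right)} + j = \left(- \frac{1}{2}\right) 5 \left(1 + \frac{1}{-40 + \left(-7\right)^{2}}\right) - \left(855 + 250 \sqrt{2}\right) = \left(- \frac{1}{2}\right) 5 \left(1 + \frac{1}{-40 + 49}\right) - \left(855 + 250 \sqrt{2}\right) = \left(- \frac{1}{2}\right) 5 \left(1 + \frac{1}{9}\right) - \left(855 + 250 \sqrt{2}\right) = \left(- \frac{1}{2}\right) 5 \cdot \frac{10}{9} - \left(855 + 250 \sqrt{2}\right) = - \frac{25}{9} - \left(855 + 250 \sqrt{2}\right) = - \frac{7720}{9} - 250 \sqrt{2}$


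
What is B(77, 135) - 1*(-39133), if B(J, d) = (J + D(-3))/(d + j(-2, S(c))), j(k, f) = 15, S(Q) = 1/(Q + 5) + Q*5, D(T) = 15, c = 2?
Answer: 2935021/75 ≈ 39134.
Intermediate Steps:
S(Q) = 1/(5 + Q) + 5*Q
B(J, d) = (15 + J)/(15 + d) (B(J, d) = (J + 15)/(d + 15) = (15 + J)/(15 + d))
B(77, 135) - 1*(-39133) = (15 + 77)/(15 + 135) - 1*(-39133) = 92/150 + 39133 = (1/150)*92 + 39133 = 46/75 + 39133 = 2935021/75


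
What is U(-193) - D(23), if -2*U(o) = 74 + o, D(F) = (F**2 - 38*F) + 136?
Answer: 537/2 ≈ 268.50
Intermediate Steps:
D(F) = 136 + F**2 - 38*F
U(o) = -37 - o/2 (U(o) = -(74 + o)/2 = -37 - o/2)
U(-193) - D(23) = (-37 - 1/2*(-193)) - (136 + 23**2 - 38*23) = (-37 + 193/2) - (136 + 529 - 874) = 119/2 - 1*(-209) = 119/2 + 209 = 537/2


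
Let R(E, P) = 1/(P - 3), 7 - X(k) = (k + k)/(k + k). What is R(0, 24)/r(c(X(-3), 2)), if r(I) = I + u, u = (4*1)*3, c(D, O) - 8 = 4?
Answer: 1/504 ≈ 0.0019841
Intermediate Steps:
X(k) = 6 (X(k) = 7 - (k + k)/(k + k) = 7 - 2*k/(2*k) = 7 - 2*k*1/(2*k) = 7 - 1*1 = 7 - 1 = 6)
R(E, P) = 1/(-3 + P)
c(D, O) = 12 (c(D, O) = 8 + 4 = 12)
u = 12 (u = 4*3 = 12)
r(I) = 12 + I (r(I) = I + 12 = 12 + I)
R(0, 24)/r(c(X(-3), 2)) = 1/((-3 + 24)*(12 + 12)) = 1/(21*24) = (1/21)*(1/24) = 1/504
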